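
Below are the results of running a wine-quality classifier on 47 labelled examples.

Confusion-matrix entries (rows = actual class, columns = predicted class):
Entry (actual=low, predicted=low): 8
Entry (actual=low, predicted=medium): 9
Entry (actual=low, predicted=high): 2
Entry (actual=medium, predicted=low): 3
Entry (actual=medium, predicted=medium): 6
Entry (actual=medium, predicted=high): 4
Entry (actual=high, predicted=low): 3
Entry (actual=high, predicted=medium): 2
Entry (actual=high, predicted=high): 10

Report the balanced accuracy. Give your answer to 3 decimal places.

Balanced accuracy = mean of per-class recall.
  low: recall = 8/19 = 0.4211
  medium: recall = 6/13 = 0.4615
  high: recall = 10/15 = 0.6667
Mean = (0.4211 + 0.4615 + 0.6667) / 3 = 0.516

0.516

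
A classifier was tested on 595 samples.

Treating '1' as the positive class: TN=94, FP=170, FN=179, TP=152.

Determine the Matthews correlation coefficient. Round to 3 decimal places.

-0.184

MCC = (TP·TN − FP·FN) / √((TP+FP)(TP+FN)(TN+FP)(TN+FN))
Numerator = 152·94 − 170·179 = -16142
Denominator = √(322·331·264·273) = √7681577904 = 87644.6114
MCC = -16142 / 87644.6114 = -0.184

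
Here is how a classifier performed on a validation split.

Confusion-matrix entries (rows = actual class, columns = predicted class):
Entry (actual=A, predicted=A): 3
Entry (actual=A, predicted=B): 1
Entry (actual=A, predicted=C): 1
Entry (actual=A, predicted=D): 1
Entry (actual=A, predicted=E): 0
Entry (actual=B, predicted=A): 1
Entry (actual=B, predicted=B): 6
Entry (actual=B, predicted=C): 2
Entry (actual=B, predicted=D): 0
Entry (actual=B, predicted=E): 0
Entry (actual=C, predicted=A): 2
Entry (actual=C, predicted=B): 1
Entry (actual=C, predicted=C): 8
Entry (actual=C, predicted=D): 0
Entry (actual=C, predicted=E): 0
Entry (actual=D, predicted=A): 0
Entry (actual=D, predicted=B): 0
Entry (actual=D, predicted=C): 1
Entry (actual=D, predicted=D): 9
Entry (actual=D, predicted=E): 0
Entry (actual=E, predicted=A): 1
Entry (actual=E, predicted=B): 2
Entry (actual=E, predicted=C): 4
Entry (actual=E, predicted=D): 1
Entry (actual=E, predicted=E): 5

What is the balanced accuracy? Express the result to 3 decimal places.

0.636

Balanced accuracy = mean of per-class recall.
  A: recall = 3/6 = 0.5000
  B: recall = 6/9 = 0.6667
  C: recall = 8/11 = 0.7273
  D: recall = 9/10 = 0.9000
  E: recall = 5/13 = 0.3846
Mean = (0.5000 + 0.6667 + 0.7273 + 0.9000 + 0.3846) / 5 = 0.636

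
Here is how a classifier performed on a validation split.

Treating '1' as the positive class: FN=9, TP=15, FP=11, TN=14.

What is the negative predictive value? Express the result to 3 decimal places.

NPV = TN/(TN+FN) = 14/(14+9) = 0.609

0.609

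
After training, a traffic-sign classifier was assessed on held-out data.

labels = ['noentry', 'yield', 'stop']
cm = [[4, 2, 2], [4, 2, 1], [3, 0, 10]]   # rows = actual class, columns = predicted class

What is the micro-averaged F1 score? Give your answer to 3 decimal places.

0.571

Micro-averaging pools counts across classes: ΣTP=16, ΣFP=12, ΣFN=12.
Micro-F1 score = 2·TP/(2·TP+FP+FN) on pooled counts = 0.571 (equals overall accuracy in single-label multiclass).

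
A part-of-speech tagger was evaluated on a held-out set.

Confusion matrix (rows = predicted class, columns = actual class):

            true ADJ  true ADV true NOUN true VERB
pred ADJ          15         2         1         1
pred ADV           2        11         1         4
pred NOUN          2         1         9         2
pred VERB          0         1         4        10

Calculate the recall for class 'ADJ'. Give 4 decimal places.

recall = TP/(TP+FN).
ADJ: TP=15, FN=2+2+0=4 → 15/19 = 0.78947

0.7895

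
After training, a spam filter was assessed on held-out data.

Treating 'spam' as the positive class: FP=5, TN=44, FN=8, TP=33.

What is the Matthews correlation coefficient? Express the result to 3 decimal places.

0.709

MCC = (TP·TN − FP·FN) / √((TP+FP)(TP+FN)(TN+FP)(TN+FN))
Numerator = 33·44 − 5·8 = 1412
Denominator = √(38·41·49·52) = √3969784 = 1992.4317
MCC = 1412 / 1992.4317 = 0.709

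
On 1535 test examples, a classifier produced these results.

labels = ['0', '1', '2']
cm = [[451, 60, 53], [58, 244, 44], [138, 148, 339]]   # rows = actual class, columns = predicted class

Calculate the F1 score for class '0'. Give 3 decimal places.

0.745

Take TP from the diagonal, FP from the rest of the '0' prediction marginal, FN from the rest of the '0' actual marginal.
F1 score = 2·TP/(2·TP+FP+FN).
0: TP=451, FP=58+138=196, FN=60+53=113 → 902/1211 = 0.7448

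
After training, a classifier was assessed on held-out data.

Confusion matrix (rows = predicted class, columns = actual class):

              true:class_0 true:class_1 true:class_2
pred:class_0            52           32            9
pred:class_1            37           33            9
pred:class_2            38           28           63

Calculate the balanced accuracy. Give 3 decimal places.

Balanced accuracy = mean of per-class recall.
  class_0: recall = 52/127 = 0.4094
  class_1: recall = 33/93 = 0.3548
  class_2: recall = 63/81 = 0.7778
Mean = (0.4094 + 0.3548 + 0.7778) / 3 = 0.514

0.514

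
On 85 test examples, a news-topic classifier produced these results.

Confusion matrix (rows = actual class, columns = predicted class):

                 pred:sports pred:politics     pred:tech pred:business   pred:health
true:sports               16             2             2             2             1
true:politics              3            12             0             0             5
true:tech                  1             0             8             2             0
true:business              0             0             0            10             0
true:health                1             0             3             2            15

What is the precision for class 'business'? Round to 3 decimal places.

precision = TP/(TP+FP).
business: TP=10, FP=2+0+2+2=6 → 10/16 = 0.6250

0.625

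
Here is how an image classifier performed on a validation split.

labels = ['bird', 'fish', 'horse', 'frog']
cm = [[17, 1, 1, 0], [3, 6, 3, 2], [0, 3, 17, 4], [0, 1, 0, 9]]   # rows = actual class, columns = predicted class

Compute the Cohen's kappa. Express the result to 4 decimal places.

0.6347

Observed agreement pₒ = trace/N = 49/67 = 0.73134
Expected agreement pₑ = Σ (rowᵢ·colᵢ)/N² = (19·20 + 14·11 + 24·21 + 10·15)/67² = 0.26465
κ = (pₒ − pₑ)/(1 − pₑ) = (0.73134 − 0.26465)/(1 − 0.26465) = 0.6347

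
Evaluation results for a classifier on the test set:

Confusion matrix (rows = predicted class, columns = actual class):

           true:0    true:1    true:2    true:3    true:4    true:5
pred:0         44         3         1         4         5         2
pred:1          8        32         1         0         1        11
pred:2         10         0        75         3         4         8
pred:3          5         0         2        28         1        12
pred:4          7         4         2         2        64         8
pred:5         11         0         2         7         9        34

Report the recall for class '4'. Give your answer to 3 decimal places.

0.762

One-vs-rest for '4': TP = diagonal; FP = other classes predicted '4'; FN = '4' predicted as other.
recall = TP/(TP+FN).
4: TP=64, FN=5+1+4+1+9=20 → 64/84 = 0.7619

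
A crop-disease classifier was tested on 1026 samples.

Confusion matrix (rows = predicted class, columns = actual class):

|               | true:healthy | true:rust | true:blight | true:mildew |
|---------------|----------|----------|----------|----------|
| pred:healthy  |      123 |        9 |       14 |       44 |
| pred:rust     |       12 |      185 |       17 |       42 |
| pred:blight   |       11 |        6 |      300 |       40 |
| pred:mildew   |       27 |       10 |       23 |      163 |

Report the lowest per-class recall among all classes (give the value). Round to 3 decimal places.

0.564

Per-class recall (TP/(TP+FN)):
  healthy: TP=123, FN=12+11+27=50 → 123/173 = 0.7110
  rust: TP=185, FN=9+6+10=25 → 185/210 = 0.8810
  blight: TP=300, FN=14+17+23=54 → 300/354 = 0.8475
  mildew: TP=163, FN=44+42+40=126 → 163/289 = 0.5640
Lowest is class 'mildew' with recall = 0.564.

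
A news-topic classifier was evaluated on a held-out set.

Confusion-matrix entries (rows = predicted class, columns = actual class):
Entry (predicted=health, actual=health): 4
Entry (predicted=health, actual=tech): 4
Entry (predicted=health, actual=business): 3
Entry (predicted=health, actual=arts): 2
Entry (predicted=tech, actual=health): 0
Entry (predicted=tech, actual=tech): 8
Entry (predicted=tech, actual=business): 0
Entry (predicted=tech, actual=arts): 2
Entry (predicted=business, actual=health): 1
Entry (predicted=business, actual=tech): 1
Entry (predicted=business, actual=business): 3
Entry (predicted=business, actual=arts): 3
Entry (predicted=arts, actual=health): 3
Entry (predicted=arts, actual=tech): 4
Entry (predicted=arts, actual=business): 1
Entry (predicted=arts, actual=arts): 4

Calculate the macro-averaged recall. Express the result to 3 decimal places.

0.441

Per-class recall (TP/(TP+FN)):
  health: TP=4, FN=0+1+3=4 → 4/8 = 0.5000
  tech: TP=8, FN=4+1+4=9 → 8/17 = 0.4706
  business: TP=3, FN=3+0+1=4 → 3/7 = 0.4286
  arts: TP=4, FN=2+2+3=7 → 4/11 = 0.3636
Macro-recall = mean = (0.5000 + 0.4706 + 0.4286 + 0.3636) / 4 = 0.441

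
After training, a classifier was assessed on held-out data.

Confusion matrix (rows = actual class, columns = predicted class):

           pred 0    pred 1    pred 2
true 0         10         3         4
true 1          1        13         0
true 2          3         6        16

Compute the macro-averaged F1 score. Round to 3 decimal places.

0.693

Per-class F1 score (2·TP/(2·TP+FP+FN)):
  0: TP=10, FP=1+3=4, FN=3+4=7 → 20/31 = 0.6452
  1: TP=13, FP=3+6=9, FN=1+0=1 → 26/36 = 0.7222
  2: TP=16, FP=4+0=4, FN=3+6=9 → 32/45 = 0.7111
Macro-F1 score = mean = (0.6452 + 0.7222 + 0.7111) / 3 = 0.693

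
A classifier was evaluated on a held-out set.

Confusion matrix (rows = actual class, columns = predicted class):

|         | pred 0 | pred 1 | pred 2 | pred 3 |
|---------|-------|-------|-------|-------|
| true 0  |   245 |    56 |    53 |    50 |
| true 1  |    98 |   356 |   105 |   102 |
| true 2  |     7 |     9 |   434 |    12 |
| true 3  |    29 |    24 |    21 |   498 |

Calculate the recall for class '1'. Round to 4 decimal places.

0.5386

Treat '1' as positive and all other classes as negative.
recall = TP/(TP+FN).
1: TP=356, FN=98+105+102=305 → 356/661 = 0.53858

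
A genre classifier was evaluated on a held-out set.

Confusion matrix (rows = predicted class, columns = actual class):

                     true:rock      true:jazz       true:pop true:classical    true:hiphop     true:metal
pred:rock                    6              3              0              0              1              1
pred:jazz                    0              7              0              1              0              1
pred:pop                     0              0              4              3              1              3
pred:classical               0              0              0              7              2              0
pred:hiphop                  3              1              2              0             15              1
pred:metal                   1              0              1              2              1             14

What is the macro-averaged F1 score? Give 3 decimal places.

0.631

Per-class F1 score (2·TP/(2·TP+FP+FN)):
  rock: TP=6, FP=3+0+0+1+1=5, FN=0+0+0+3+1=4 → 12/21 = 0.5714
  jazz: TP=7, FP=0+0+1+0+1=2, FN=3+0+0+1+0=4 → 14/20 = 0.7000
  pop: TP=4, FP=0+0+3+1+3=7, FN=0+0+0+2+1=3 → 8/18 = 0.4444
  classical: TP=7, FP=0+0+0+2+0=2, FN=0+1+3+0+2=6 → 14/22 = 0.6364
  hiphop: TP=15, FP=3+1+2+0+1=7, FN=1+0+1+2+1=5 → 30/42 = 0.7143
  metal: TP=14, FP=1+0+1+2+1=5, FN=1+1+3+0+1=6 → 28/39 = 0.7179
Macro-F1 score = mean = (0.5714 + 0.7000 + 0.4444 + 0.6364 + 0.7143 + 0.7179) / 6 = 0.631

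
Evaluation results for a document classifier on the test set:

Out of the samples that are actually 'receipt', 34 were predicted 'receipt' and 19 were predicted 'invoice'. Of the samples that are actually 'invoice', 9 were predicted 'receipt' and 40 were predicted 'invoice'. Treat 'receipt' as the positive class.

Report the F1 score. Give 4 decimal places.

Precision = TP/(TP+FP) = 34/43 = 0.7907
Recall = TP/(TP+FN) = 34/53 = 0.6415
F1 = 2·TP/(2·TP+FP+FN) = 68/96 = 0.7083

0.7083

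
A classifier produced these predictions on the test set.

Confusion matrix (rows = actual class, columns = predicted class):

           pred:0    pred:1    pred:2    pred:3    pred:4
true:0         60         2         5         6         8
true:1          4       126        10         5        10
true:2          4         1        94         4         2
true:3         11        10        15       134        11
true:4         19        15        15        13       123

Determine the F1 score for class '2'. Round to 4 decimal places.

Treat '2' as positive and all other classes as negative.
F1 score = 2·TP/(2·TP+FP+FN).
2: TP=94, FP=5+10+15+15=45, FN=4+1+4+2=11 → 188/244 = 0.77049

0.7705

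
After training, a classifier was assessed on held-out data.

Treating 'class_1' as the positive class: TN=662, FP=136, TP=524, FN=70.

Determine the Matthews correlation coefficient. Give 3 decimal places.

0.705

MCC = (TP·TN − FP·FN) / √((TP+FP)(TP+FN)(TN+FP)(TN+FN))
Numerator = 524·662 − 136·70 = 337368
Denominator = √(660·594·798·732) = √229004677440 = 478544.3317
MCC = 337368 / 478544.3317 = 0.705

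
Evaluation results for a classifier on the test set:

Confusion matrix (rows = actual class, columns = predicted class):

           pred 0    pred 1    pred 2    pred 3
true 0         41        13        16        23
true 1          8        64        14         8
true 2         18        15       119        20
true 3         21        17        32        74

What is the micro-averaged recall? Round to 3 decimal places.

0.592

Micro-averaging pools counts across classes: ΣTP=298, ΣFP=205, ΣFN=205.
Micro-recall = TP/(TP+FN) on pooled counts = 0.592 (equals overall accuracy in single-label multiclass).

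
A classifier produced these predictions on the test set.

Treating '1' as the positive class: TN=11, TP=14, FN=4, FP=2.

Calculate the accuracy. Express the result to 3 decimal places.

Accuracy = (TP+TN)/N = (14+11)/31 = 0.806

0.806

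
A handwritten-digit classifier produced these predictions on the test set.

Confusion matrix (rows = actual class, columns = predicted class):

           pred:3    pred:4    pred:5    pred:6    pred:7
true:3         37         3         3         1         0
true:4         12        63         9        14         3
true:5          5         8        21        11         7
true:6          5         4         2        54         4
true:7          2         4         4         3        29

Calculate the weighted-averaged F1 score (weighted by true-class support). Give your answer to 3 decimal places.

Per-class F1 score (2·TP/(2·TP+FP+FN)):
  3: TP=37, FP=12+5+5+2=24, FN=3+3+1+0=7 → 74/105 = 0.7048
  4: TP=63, FP=3+8+4+4=19, FN=12+9+14+3=38 → 126/183 = 0.6885
  5: TP=21, FP=3+9+2+4=18, FN=5+8+11+7=31 → 42/91 = 0.4615
  6: TP=54, FP=1+14+11+3=29, FN=5+4+2+4=15 → 108/152 = 0.7105
  7: TP=29, FP=0+3+7+4=14, FN=2+4+4+3=13 → 58/85 = 0.6824
Weighted-F1 score = Σ (supportᵢ/N)·F1 scoreᵢ with N=308: (44/308)·0.7048 + (101/308)·0.6885 + (52/308)·0.4615 + (69/308)·0.7105 + (42/308)·0.6824 = 0.657

0.657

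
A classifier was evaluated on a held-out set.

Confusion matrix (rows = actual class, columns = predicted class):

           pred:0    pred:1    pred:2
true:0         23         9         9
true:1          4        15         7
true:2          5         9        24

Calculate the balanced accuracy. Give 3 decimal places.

0.590

Balanced accuracy = mean of per-class recall.
  0: recall = 23/41 = 0.5610
  1: recall = 15/26 = 0.5769
  2: recall = 24/38 = 0.6316
Mean = (0.5610 + 0.5769 + 0.6316) / 3 = 0.590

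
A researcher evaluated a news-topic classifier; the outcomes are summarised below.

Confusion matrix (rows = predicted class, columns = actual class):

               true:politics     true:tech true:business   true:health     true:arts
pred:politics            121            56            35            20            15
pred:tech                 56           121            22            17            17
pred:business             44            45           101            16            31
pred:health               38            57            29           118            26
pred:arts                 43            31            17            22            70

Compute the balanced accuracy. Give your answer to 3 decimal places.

0.468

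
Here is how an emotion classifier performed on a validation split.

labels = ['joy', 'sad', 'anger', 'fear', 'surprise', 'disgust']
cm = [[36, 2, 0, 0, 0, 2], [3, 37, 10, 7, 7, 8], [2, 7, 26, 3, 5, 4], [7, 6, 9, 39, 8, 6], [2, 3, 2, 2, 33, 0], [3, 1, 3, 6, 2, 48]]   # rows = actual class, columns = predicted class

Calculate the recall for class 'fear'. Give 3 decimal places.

One-vs-rest for 'fear': TP = diagonal; FP = other classes predicted 'fear'; FN = 'fear' predicted as other.
recall = TP/(TP+FN).
fear: TP=39, FN=7+6+9+8+6=36 → 39/75 = 0.5200

0.520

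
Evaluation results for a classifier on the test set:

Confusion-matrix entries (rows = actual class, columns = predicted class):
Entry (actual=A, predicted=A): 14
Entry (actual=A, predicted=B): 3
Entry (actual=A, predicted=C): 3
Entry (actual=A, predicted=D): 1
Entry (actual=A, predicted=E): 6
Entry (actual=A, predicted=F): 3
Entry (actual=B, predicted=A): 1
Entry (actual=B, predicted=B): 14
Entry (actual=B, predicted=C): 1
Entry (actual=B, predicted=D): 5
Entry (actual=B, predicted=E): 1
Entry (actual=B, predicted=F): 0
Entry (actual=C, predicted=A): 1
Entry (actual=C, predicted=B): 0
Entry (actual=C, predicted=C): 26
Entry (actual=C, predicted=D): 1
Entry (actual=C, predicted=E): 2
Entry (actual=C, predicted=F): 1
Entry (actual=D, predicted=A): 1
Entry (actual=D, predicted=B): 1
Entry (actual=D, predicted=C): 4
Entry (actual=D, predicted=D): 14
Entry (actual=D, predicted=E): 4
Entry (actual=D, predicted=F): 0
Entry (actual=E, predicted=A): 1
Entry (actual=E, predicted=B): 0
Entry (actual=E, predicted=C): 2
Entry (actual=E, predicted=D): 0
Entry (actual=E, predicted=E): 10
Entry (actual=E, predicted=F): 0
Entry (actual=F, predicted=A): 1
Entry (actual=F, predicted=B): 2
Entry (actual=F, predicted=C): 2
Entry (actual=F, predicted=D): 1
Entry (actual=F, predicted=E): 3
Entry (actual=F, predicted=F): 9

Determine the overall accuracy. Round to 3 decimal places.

0.630

Accuracy = trace / total = (14+14+26+14+10+9=87) / 138 = 87/138 = 0.630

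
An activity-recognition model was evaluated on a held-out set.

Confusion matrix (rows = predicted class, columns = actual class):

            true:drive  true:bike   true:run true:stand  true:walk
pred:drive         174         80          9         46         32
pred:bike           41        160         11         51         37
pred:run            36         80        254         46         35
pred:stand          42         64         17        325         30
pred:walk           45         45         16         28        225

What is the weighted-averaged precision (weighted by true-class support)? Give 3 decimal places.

0.589

Per-class precision (TP/(TP+FP)):
  drive: TP=174, FP=80+9+46+32=167 → 174/341 = 0.5103
  bike: TP=160, FP=41+11+51+37=140 → 160/300 = 0.5333
  run: TP=254, FP=36+80+46+35=197 → 254/451 = 0.5632
  stand: TP=325, FP=42+64+17+30=153 → 325/478 = 0.6799
  walk: TP=225, FP=45+45+16+28=134 → 225/359 = 0.6267
Weighted-precision = Σ (supportᵢ/N)·precisionᵢ with N=1929: (338/1929)·0.5103 + (429/1929)·0.5333 + (307/1929)·0.5632 + (496/1929)·0.6799 + (359/1929)·0.6267 = 0.589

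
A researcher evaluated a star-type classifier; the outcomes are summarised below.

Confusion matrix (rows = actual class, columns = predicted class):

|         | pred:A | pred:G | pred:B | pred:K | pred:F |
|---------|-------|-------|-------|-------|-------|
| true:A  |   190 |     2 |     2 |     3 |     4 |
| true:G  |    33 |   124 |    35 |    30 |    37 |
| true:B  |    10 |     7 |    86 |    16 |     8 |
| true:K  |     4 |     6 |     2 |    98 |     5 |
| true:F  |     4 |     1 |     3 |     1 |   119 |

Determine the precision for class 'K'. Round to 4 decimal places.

One-vs-rest for 'K': TP = diagonal; FP = other classes predicted 'K'; FN = 'K' predicted as other.
precision = TP/(TP+FP).
K: TP=98, FP=3+30+16+1=50 → 98/148 = 0.66216

0.6622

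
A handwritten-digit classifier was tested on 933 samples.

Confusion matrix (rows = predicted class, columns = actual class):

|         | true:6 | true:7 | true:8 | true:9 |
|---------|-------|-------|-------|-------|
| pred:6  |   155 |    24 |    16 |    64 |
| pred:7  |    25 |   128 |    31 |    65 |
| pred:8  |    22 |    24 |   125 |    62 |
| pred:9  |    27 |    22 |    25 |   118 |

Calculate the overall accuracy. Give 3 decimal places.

0.564

Accuracy = trace / total = (155+128+125+118=526) / 933 = 526/933 = 0.564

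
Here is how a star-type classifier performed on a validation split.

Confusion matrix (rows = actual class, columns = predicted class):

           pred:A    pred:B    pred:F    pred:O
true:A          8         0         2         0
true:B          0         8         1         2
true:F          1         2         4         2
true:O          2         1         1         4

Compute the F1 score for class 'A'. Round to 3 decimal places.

0.762

Treat 'A' as positive and all other classes as negative.
F1 score = 2·TP/(2·TP+FP+FN).
A: TP=8, FP=0+1+2=3, FN=0+2+0=2 → 16/21 = 0.7619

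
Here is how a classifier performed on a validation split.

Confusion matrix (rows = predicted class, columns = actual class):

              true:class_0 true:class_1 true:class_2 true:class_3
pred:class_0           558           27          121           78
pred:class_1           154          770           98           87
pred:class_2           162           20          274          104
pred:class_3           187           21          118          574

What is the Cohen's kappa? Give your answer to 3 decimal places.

0.529

Observed agreement pₒ = trace/N = 2176/3353 = 0.6490
Expected agreement pₑ = Σ (rowᵢ·colᵢ)/N² = (1061·784 + 838·1109 + 611·560 + 843·900)/3353² = 0.2546
κ = (pₒ − pₑ)/(1 − pₑ) = (0.6490 − 0.2546)/(1 − 0.2546) = 0.529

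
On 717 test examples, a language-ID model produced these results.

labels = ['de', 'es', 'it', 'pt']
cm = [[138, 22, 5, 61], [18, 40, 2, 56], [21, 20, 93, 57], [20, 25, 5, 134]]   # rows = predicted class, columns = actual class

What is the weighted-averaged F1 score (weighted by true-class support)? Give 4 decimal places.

Per-class F1 score (2·TP/(2·TP+FP+FN)):
  de: TP=138, FP=22+5+61=88, FN=18+21+20=59 → 276/423 = 0.65248
  es: TP=40, FP=18+2+56=76, FN=22+20+25=67 → 80/223 = 0.35874
  it: TP=93, FP=21+20+57=98, FN=5+2+5=12 → 186/296 = 0.62838
  pt: TP=134, FP=20+25+5=50, FN=61+56+57=174 → 268/492 = 0.54472
Weighted-F1 score = Σ (supportᵢ/N)·F1 scoreᵢ with N=717: (197/717)·0.65248 + (107/717)·0.35874 + (105/717)·0.62838 + (308/717)·0.54472 = 0.5588

0.5588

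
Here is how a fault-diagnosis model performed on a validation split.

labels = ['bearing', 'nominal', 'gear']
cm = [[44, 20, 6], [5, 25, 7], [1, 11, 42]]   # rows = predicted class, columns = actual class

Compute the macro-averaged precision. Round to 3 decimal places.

Per-class precision (TP/(TP+FP)):
  bearing: TP=44, FP=20+6=26 → 44/70 = 0.6286
  nominal: TP=25, FP=5+7=12 → 25/37 = 0.6757
  gear: TP=42, FP=1+11=12 → 42/54 = 0.7778
Macro-precision = mean = (0.6286 + 0.6757 + 0.7778) / 3 = 0.694

0.694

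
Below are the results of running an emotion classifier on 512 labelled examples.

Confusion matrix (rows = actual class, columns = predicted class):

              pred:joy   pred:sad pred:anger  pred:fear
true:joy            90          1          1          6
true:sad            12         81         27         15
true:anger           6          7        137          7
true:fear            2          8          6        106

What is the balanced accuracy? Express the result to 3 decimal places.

Balanced accuracy = mean of per-class recall.
  joy: recall = 90/98 = 0.9184
  sad: recall = 81/135 = 0.6000
  anger: recall = 137/157 = 0.8726
  fear: recall = 106/122 = 0.8689
Mean = (0.9184 + 0.6000 + 0.8726 + 0.8689) / 4 = 0.815

0.815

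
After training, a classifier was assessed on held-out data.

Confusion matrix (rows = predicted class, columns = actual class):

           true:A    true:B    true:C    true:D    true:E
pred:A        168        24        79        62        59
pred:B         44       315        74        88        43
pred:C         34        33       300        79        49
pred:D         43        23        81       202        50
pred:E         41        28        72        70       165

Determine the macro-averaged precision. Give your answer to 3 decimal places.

0.508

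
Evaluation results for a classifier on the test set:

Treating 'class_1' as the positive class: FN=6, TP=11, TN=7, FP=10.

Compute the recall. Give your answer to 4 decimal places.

0.6471

Recall = TP/(TP+FN) = 11/(11+6) = 11/17 = 0.6471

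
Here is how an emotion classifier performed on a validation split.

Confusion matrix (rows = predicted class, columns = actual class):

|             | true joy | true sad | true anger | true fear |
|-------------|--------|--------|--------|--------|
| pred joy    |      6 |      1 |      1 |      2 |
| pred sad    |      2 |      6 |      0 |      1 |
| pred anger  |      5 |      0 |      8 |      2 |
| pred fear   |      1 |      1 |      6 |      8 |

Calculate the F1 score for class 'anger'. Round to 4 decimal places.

0.5333

F1 score = 2·TP/(2·TP+FP+FN).
anger: TP=8, FP=5+0+2=7, FN=1+0+6=7 → 16/30 = 0.53333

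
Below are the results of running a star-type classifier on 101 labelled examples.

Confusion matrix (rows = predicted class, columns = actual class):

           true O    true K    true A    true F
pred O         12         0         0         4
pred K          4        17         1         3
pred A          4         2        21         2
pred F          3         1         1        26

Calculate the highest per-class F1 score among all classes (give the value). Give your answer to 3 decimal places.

Per-class F1 score (2·TP/(2·TP+FP+FN)):
  O: TP=12, FP=0+0+4=4, FN=4+4+3=11 → 24/39 = 0.6154
  K: TP=17, FP=4+1+3=8, FN=0+2+1=3 → 34/45 = 0.7556
  A: TP=21, FP=4+2+2=8, FN=0+1+1=2 → 42/52 = 0.8077
  F: TP=26, FP=3+1+1=5, FN=4+3+2=9 → 52/66 = 0.7879
Highest is class 'A' with F1 score = 0.808.

0.808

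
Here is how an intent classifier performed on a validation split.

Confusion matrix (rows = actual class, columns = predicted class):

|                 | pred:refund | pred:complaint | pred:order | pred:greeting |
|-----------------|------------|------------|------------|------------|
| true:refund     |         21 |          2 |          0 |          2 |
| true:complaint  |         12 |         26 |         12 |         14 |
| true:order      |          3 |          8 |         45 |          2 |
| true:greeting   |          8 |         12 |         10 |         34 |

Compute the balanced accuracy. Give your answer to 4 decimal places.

0.6383

Balanced accuracy = mean of per-class recall.
  refund: recall = 21/25 = 0.84000
  complaint: recall = 26/64 = 0.40625
  order: recall = 45/58 = 0.77586
  greeting: recall = 34/64 = 0.53125
Mean = (0.84000 + 0.40625 + 0.77586 + 0.53125) / 4 = 0.6383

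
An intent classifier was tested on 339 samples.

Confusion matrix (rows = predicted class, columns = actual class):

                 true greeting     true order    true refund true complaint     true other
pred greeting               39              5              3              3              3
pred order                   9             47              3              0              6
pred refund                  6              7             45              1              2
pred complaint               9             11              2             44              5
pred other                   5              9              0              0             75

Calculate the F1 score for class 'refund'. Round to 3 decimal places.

0.789

One-vs-rest for 'refund': TP = diagonal; FP = other classes predicted 'refund'; FN = 'refund' predicted as other.
F1 score = 2·TP/(2·TP+FP+FN).
refund: TP=45, FP=6+7+1+2=16, FN=3+3+2+0=8 → 90/114 = 0.7895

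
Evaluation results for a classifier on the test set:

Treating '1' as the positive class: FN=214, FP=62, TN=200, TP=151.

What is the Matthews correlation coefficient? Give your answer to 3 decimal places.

0.184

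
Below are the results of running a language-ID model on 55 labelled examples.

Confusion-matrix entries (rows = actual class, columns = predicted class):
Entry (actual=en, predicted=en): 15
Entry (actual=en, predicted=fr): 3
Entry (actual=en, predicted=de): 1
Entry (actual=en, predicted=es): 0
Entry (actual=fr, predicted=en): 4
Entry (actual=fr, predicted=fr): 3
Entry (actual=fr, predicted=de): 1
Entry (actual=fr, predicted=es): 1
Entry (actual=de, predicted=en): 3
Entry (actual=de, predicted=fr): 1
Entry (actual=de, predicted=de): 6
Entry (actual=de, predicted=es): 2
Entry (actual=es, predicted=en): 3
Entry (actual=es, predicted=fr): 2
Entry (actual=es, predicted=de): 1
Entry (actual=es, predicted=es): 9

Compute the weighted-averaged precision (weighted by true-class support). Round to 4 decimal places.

Per-class precision (TP/(TP+FP)):
  en: TP=15, FP=4+3+3=10 → 15/25 = 0.60000
  fr: TP=3, FP=3+1+2=6 → 3/9 = 0.33333
  de: TP=6, FP=1+1+1=3 → 6/9 = 0.66667
  es: TP=9, FP=0+1+2=3 → 9/12 = 0.75000
Weighted-precision = Σ (supportᵢ/N)·precisionᵢ with N=55: (19/55)·0.60000 + (9/55)·0.33333 + (12/55)·0.66667 + (15/55)·0.75000 = 0.6118

0.6118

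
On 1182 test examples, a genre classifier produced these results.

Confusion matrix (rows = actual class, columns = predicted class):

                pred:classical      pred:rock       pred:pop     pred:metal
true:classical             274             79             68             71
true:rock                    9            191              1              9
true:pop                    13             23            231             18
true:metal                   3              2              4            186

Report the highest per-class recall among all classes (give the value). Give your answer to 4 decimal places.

0.9538

Per-class recall (TP/(TP+FN)):
  classical: TP=274, FN=79+68+71=218 → 274/492 = 0.55691
  rock: TP=191, FN=9+1+9=19 → 191/210 = 0.90952
  pop: TP=231, FN=13+23+18=54 → 231/285 = 0.81053
  metal: TP=186, FN=3+2+4=9 → 186/195 = 0.95385
Highest is class 'metal' with recall = 0.9538.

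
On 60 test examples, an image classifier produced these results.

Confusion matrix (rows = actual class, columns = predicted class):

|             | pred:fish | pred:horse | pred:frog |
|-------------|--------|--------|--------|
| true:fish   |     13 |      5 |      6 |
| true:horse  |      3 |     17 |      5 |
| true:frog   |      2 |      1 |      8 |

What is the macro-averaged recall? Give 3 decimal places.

0.650

Per-class recall (TP/(TP+FN)):
  fish: TP=13, FN=5+6=11 → 13/24 = 0.5417
  horse: TP=17, FN=3+5=8 → 17/25 = 0.6800
  frog: TP=8, FN=2+1=3 → 8/11 = 0.7273
Macro-recall = mean = (0.5417 + 0.6800 + 0.7273) / 3 = 0.650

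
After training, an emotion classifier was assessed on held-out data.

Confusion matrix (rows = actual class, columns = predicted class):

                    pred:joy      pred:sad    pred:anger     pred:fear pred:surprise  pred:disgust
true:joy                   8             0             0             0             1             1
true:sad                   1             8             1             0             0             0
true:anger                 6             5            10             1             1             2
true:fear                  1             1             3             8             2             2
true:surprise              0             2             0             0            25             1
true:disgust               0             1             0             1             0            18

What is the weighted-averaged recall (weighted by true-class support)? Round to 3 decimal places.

0.700

Per-class recall (TP/(TP+FN)):
  joy: TP=8, FN=0+0+0+1+1=2 → 8/10 = 0.8000
  sad: TP=8, FN=1+1+0+0+0=2 → 8/10 = 0.8000
  anger: TP=10, FN=6+5+1+1+2=15 → 10/25 = 0.4000
  fear: TP=8, FN=1+1+3+2+2=9 → 8/17 = 0.4706
  surprise: TP=25, FN=0+2+0+0+1=3 → 25/28 = 0.8929
  disgust: TP=18, FN=0+1+0+1+0=2 → 18/20 = 0.9000
Weighted-recall = Σ (supportᵢ/N)·recallᵢ with N=110: (10/110)·0.8000 + (10/110)·0.8000 + (25/110)·0.4000 + (17/110)·0.4706 + (28/110)·0.8929 + (20/110)·0.9000 = 0.700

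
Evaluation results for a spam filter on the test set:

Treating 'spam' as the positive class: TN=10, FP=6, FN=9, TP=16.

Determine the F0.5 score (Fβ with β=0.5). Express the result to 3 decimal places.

0.708

Fβ = (1+β²)·TP / ((1+β²)·TP + β²·FN + FP), with β²=1/4
= 1.25·16 / (1.25·16 + 0.25·9 + 6) = 0.708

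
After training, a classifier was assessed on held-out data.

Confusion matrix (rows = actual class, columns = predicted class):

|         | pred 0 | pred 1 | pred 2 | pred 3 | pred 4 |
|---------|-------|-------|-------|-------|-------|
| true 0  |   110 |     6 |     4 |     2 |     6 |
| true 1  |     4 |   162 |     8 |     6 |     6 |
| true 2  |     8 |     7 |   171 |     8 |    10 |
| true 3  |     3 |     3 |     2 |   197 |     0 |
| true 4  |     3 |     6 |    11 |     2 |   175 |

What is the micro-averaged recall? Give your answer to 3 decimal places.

0.886

Micro-averaging pools counts across classes: ΣTP=815, ΣFP=105, ΣFN=105.
Micro-recall = TP/(TP+FN) on pooled counts = 0.886 (equals overall accuracy in single-label multiclass).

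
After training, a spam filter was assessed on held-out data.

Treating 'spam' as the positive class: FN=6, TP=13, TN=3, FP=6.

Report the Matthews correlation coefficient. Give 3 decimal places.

0.018

MCC = (TP·TN − FP·FN) / √((TP+FP)(TP+FN)(TN+FP)(TN+FN))
Numerator = 13·3 − 6·6 = 3
Denominator = √(19·19·9·9) = √29241 = 171.0000
MCC = 3 / 171.0000 = 0.018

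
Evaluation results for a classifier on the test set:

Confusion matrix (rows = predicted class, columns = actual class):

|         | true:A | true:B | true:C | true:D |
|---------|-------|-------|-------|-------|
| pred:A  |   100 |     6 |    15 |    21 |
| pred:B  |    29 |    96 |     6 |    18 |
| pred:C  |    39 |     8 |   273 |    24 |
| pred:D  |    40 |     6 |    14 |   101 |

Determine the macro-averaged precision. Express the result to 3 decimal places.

Per-class precision (TP/(TP+FP)):
  A: TP=100, FP=6+15+21=42 → 100/142 = 0.7042
  B: TP=96, FP=29+6+18=53 → 96/149 = 0.6443
  C: TP=273, FP=39+8+24=71 → 273/344 = 0.7936
  D: TP=101, FP=40+6+14=60 → 101/161 = 0.6273
Macro-precision = mean = (0.7042 + 0.6443 + 0.7936 + 0.6273) / 4 = 0.692

0.692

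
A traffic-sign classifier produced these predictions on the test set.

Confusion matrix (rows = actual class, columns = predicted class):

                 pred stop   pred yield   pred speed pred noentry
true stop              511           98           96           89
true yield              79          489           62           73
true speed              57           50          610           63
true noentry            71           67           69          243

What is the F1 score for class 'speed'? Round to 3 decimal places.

0.754

Treat 'speed' as positive and all other classes as negative.
F1 score = 2·TP/(2·TP+FP+FN).
speed: TP=610, FP=96+62+69=227, FN=57+50+63=170 → 1220/1617 = 0.7545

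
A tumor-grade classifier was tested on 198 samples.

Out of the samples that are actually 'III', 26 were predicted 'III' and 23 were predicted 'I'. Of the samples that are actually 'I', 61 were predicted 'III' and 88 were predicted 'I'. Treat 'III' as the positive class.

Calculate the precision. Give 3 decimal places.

0.299

Precision = TP/(TP+FP) = 26/(26+61) = 26/87 = 0.299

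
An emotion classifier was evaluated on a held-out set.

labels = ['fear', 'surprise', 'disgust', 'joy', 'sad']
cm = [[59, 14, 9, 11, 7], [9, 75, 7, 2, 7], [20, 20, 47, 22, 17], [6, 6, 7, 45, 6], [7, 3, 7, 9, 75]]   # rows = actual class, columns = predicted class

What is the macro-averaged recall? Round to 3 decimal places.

Per-class recall (TP/(TP+FN)):
  fear: TP=59, FN=14+9+11+7=41 → 59/100 = 0.5900
  surprise: TP=75, FN=9+7+2+7=25 → 75/100 = 0.7500
  disgust: TP=47, FN=20+20+22+17=79 → 47/126 = 0.3730
  joy: TP=45, FN=6+6+7+6=25 → 45/70 = 0.6429
  sad: TP=75, FN=7+3+7+9=26 → 75/101 = 0.7426
Macro-recall = mean = (0.5900 + 0.7500 + 0.3730 + 0.6429 + 0.7426) / 5 = 0.620

0.620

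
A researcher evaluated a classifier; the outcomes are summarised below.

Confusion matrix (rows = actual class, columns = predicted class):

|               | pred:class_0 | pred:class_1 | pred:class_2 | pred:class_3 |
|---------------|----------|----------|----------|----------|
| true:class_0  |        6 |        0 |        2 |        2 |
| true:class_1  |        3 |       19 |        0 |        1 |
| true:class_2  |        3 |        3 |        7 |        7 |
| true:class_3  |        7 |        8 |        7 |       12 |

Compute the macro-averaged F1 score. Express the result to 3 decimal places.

Per-class F1 score (2·TP/(2·TP+FP+FN)):
  class_0: TP=6, FP=3+3+7=13, FN=0+2+2=4 → 12/29 = 0.4138
  class_1: TP=19, FP=0+3+8=11, FN=3+0+1=4 → 38/53 = 0.7170
  class_2: TP=7, FP=2+0+7=9, FN=3+3+7=13 → 14/36 = 0.3889
  class_3: TP=12, FP=2+1+7=10, FN=7+8+7=22 → 24/56 = 0.4286
Macro-F1 score = mean = (0.4138 + 0.7170 + 0.3889 + 0.4286) / 4 = 0.487

0.487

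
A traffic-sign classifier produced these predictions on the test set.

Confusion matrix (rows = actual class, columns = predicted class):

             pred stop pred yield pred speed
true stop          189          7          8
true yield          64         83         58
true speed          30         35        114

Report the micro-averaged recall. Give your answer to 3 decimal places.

Micro-averaging pools counts across classes: ΣTP=386, ΣFP=202, ΣFN=202.
Micro-recall = TP/(TP+FN) on pooled counts = 0.656 (equals overall accuracy in single-label multiclass).

0.656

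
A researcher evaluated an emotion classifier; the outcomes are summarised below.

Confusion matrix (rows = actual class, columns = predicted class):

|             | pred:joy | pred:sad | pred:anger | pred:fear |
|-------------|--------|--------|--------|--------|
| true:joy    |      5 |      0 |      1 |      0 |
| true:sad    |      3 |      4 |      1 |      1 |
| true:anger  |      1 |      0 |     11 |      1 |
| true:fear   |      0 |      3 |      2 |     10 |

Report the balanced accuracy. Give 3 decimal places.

Balanced accuracy = mean of per-class recall.
  joy: recall = 5/6 = 0.8333
  sad: recall = 4/9 = 0.4444
  anger: recall = 11/13 = 0.8462
  fear: recall = 10/15 = 0.6667
Mean = (0.8333 + 0.4444 + 0.8462 + 0.6667) / 4 = 0.698

0.698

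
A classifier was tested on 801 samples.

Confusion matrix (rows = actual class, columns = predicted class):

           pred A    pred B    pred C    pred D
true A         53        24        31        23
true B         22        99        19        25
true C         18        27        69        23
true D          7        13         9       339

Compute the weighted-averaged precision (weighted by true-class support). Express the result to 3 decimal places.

Per-class precision (TP/(TP+FP)):
  A: TP=53, FP=22+18+7=47 → 53/100 = 0.5300
  B: TP=99, FP=24+27+13=64 → 99/163 = 0.6074
  C: TP=69, FP=31+19+9=59 → 69/128 = 0.5391
  D: TP=339, FP=23+25+23=71 → 339/410 = 0.8268
Weighted-precision = Σ (supportᵢ/N)·precisionᵢ with N=801: (131/801)·0.5300 + (165/801)·0.6074 + (137/801)·0.5391 + (368/801)·0.8268 = 0.684

0.684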